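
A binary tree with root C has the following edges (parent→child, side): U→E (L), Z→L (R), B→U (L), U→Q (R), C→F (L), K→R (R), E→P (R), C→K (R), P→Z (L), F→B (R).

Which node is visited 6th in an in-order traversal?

U

In-order visits the left subtree, then the node, then the right subtree.
At C: go left to F.
  At F: no left child.
  Visit F.
  At F: go right to B.
    At B: go left to U.
      At U: go left to E.
        At E: no left child.
        Visit E.
        At E: go right to P.
          At P: go left to Z.
            At Z: no left child.
            Visit Z.
            At Z: go right to L.
              L is a leaf — visit L.
          Visit P.
          At P: no right child.
      Visit U.
      At U: go right to Q.
        Q is a leaf — visit Q.
    Visit B.
    At B: no right child.
Visit C.
At C: go right to K.
  At K: no left child.
  Visit K.
  At K: go right to R.
    R is a leaf — visit R.
Full in-order sequence: F, E, Z, L, P, U, Q, B, C, K, R.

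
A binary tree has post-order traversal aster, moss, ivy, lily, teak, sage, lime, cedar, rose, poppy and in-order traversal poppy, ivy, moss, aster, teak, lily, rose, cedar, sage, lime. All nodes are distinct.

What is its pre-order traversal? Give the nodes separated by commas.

The last element of post-order is the root; it splits in-order into left and right subtrees.
Root poppy: left subtree has 0 nodes { }, right has 9 {ivy, moss, aster, teak, lily, rose, cedar, sage, lime}.
  Root rose: left subtree has 5 nodes {ivy, moss, aster, teak, lily}, right has 3 {cedar, sage, lime}.
    Root teak: left subtree has 3 nodes {ivy, moss, aster}, right has 1 {lily}.
      Root ivy: left subtree has 0 nodes { }, right has 2 {moss, aster}.
        Root moss: left subtree has 0 nodes { }, right has 1 {aster}.
    Root cedar: left subtree has 0 nodes { }, right has 2 {sage, lime}.
      Root lime: left subtree has 1 node {sage}, right has 0 { }.

poppy, rose, teak, ivy, moss, aster, lily, cedar, lime, sage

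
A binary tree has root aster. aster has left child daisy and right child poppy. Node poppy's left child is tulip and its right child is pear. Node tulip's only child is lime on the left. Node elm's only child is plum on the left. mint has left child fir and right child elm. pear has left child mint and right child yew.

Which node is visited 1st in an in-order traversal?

daisy

In-order visits the left subtree, then the node, then the right subtree.
At aster: go left to daisy.
  daisy is a leaf — visit daisy.
Visit aster.
At aster: go right to poppy.
  At poppy: go left to tulip.
    At tulip: go left to lime.
      lime is a leaf — visit lime.
    Visit tulip.
    At tulip: no right child.
  Visit poppy.
  At poppy: go right to pear.
    At pear: go left to mint.
      At mint: go left to fir.
        fir is a leaf — visit fir.
      Visit mint.
      At mint: go right to elm.
        At elm: go left to plum.
          plum is a leaf — visit plum.
        Visit elm.
        At elm: no right child.
    Visit pear.
    At pear: go right to yew.
      yew is a leaf — visit yew.
Full in-order sequence: daisy, aster, lime, tulip, poppy, fir, mint, plum, elm, pear, yew.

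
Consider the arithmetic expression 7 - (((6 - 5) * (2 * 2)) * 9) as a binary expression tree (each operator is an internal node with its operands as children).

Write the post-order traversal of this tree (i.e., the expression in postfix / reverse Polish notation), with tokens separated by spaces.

Post-order on an expression tree gives postfix notation: for each operator, emit left operand, right operand, then the operator.

7 6 5 - 2 2 * * 9 * -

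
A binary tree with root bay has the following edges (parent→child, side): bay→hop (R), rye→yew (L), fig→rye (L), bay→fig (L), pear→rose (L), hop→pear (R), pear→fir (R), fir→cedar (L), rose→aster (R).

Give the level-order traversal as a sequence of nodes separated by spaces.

Level-order visits nodes level by level from the root, left to right within each level.
Level 0: bay
Level 1: fig, hop
Level 2: rye, pear
Level 3: yew, rose, fir
Level 4: aster, cedar

bay fig hop rye pear yew rose fir aster cedar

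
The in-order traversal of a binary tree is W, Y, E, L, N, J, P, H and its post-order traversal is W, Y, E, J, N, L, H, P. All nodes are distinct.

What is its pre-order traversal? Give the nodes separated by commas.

P, L, E, Y, W, N, J, H

The last element of post-order is the root; it splits in-order into left and right subtrees.
Root P: left subtree has 6 nodes {W, Y, E, L, N, J}, right has 1 {H}.
  Root L: left subtree has 3 nodes {W, Y, E}, right has 2 {N, J}.
    Root E: left subtree has 2 nodes {W, Y}, right has 0 { }.
      Root Y: left subtree has 1 node {W}, right has 0 { }.
    Root N: left subtree has 0 nodes { }, right has 1 {J}.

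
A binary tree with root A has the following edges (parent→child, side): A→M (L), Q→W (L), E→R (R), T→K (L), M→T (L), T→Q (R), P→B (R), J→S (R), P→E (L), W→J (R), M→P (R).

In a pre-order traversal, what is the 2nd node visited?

M

Pre-order visits the node, then its left subtree, then its right subtree.
Visit A.
At A: go left to M.
  Visit M.
  At M: go left to T.
    Visit T.
    At T: go left to K.
      K is a leaf — visit K.
    At T: go right to Q.
      Visit Q.
      At Q: go left to W.
        Visit W.
        At W: no left child.
        At W: go right to J.
          Visit J.
          At J: no left child.
          At J: go right to S.
            S is a leaf — visit S.
      At Q: no right child.
  At M: go right to P.
    Visit P.
    At P: go left to E.
      Visit E.
      At E: no left child.
      At E: go right to R.
        R is a leaf — visit R.
    At P: go right to B.
      B is a leaf — visit B.
At A: no right child.
Full pre-order sequence: A, M, T, K, Q, W, J, S, P, E, R, B.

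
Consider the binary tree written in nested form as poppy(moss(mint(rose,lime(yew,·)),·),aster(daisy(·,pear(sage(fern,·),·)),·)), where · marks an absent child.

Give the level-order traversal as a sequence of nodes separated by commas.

Level-order visits nodes level by level from the root, left to right within each level.
Level 0: poppy
Level 1: moss, aster
Level 2: mint, daisy
Level 3: rose, lime, pear
Level 4: yew, sage
Level 5: fern

poppy, moss, aster, mint, daisy, rose, lime, pear, yew, sage, fern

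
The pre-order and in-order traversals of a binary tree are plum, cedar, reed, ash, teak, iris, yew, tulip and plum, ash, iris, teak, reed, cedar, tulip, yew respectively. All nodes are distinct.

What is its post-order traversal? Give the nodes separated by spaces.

iris teak ash reed tulip yew cedar plum

The first element of pre-order is the root; it splits in-order into left and right subtrees.
Root plum: left subtree has 0 nodes { }, right has 7 {ash, iris, teak, reed, cedar, tulip, yew}.
  Root cedar: left subtree has 4 nodes {ash, iris, teak, reed}, right has 2 {tulip, yew}.
    Root reed: left subtree has 3 nodes {ash, iris, teak}, right has 0 { }.
      Root ash: left subtree has 0 nodes { }, right has 2 {iris, teak}.
        Root teak: left subtree has 1 node {iris}, right has 0 { }.
    Root yew: left subtree has 1 node {tulip}, right has 0 { }.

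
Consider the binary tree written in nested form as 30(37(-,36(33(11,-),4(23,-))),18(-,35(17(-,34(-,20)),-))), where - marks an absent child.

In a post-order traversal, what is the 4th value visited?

4

Post-order visits the left subtree, then the right subtree, then the node.
At 30: go left to 37.
  At 37: no left child.
  At 37: go right to 36.
    At 36: go left to 33.
      At 33: go left to 11.
        11 is a leaf — visit 11.
      At 33: no right child.
      Visit 33.
    At 36: go right to 4.
      At 4: go left to 23.
        23 is a leaf — visit 23.
      At 4: no right child.
      Visit 4.
    Visit 36.
  Visit 37.
At 30: go right to 18.
  At 18: no left child.
  At 18: go right to 35.
    At 35: go left to 17.
      At 17: no left child.
      At 17: go right to 34.
        At 34: no left child.
        At 34: go right to 20.
          20 is a leaf — visit 20.
        Visit 34.
      Visit 17.
    At 35: no right child.
    Visit 35.
  Visit 18.
Visit 30.
Full post-order sequence: 11, 33, 23, 4, 36, 37, 20, 34, 17, 35, 18, 30.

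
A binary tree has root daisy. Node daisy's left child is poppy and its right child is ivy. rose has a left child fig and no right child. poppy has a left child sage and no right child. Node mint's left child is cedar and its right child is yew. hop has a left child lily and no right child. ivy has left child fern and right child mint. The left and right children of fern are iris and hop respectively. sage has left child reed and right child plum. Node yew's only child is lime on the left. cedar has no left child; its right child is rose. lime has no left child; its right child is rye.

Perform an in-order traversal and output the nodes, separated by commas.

In-order visits the left subtree, then the node, then the right subtree.
At daisy: go left to poppy.
  At poppy: go left to sage.
    At sage: go left to reed.
      reed is a leaf — visit reed.
    Visit sage.
    At sage: go right to plum.
      plum is a leaf — visit plum.
  Visit poppy.
  At poppy: no right child.
Visit daisy.
At daisy: go right to ivy.
  At ivy: go left to fern.
    At fern: go left to iris.
      iris is a leaf — visit iris.
    Visit fern.
    At fern: go right to hop.
      At hop: go left to lily.
        lily is a leaf — visit lily.
      Visit hop.
      At hop: no right child.
  Visit ivy.
  At ivy: go right to mint.
    At mint: go left to cedar.
      At cedar: no left child.
      Visit cedar.
      At cedar: go right to rose.
        At rose: go left to fig.
          fig is a leaf — visit fig.
        Visit rose.
        At rose: no right child.
    Visit mint.
    At mint: go right to yew.
      At yew: go left to lime.
        At lime: no left child.
        Visit lime.
        At lime: go right to rye.
          rye is a leaf — visit rye.
      Visit yew.
      At yew: no right child.

reed, sage, plum, poppy, daisy, iris, fern, lily, hop, ivy, cedar, fig, rose, mint, lime, rye, yew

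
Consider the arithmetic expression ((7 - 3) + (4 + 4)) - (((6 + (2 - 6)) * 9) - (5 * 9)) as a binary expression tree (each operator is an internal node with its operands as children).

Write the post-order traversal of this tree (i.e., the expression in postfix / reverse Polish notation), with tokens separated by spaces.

7 3 - 4 4 + + 6 2 6 - + 9 * 5 9 * - -

Post-order on an expression tree gives postfix notation: for each operator, emit left operand, right operand, then the operator.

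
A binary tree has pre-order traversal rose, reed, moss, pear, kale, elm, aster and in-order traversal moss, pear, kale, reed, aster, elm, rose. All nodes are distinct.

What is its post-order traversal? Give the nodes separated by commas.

The first element of pre-order is the root; it splits in-order into left and right subtrees.
Root rose: left subtree has 6 nodes {moss, pear, kale, reed, aster, elm}, right has 0 { }.
  Root reed: left subtree has 3 nodes {moss, pear, kale}, right has 2 {aster, elm}.
    Root moss: left subtree has 0 nodes { }, right has 2 {pear, kale}.
      Root pear: left subtree has 0 nodes { }, right has 1 {kale}.
    Root elm: left subtree has 1 node {aster}, right has 0 { }.

kale, pear, moss, aster, elm, reed, rose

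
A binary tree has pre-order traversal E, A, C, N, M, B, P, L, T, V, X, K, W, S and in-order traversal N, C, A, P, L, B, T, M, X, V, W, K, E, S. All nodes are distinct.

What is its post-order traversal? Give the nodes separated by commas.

N, C, L, P, T, B, X, W, K, V, M, A, S, E

The first element of pre-order is the root; it splits in-order into left and right subtrees.
Root E: left subtree has 12 nodes {N, C, A, P, L, B, T, M, X, V, W, K}, right has 1 {S}.
  Root A: left subtree has 2 nodes {N, C}, right has 9 {P, L, B, T, M, X, V, W, K}.
    Root C: left subtree has 1 node {N}, right has 0 { }.
    Root M: left subtree has 4 nodes {P, L, B, T}, right has 4 {X, V, W, K}.
      Root B: left subtree has 2 nodes {P, L}, right has 1 {T}.
        Root P: left subtree has 0 nodes { }, right has 1 {L}.
      Root V: left subtree has 1 node {X}, right has 2 {W, K}.
        Root K: left subtree has 1 node {W}, right has 0 { }.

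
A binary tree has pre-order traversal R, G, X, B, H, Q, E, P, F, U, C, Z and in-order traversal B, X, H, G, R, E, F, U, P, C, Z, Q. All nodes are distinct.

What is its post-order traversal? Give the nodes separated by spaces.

The first element of pre-order is the root; it splits in-order into left and right subtrees.
Root R: left subtree has 4 nodes {B, X, H, G}, right has 7 {E, F, U, P, C, Z, Q}.
  Root G: left subtree has 3 nodes {B, X, H}, right has 0 { }.
    Root X: left subtree has 1 node {B}, right has 1 {H}.
  Root Q: left subtree has 6 nodes {E, F, U, P, C, Z}, right has 0 { }.
    Root E: left subtree has 0 nodes { }, right has 5 {F, U, P, C, Z}.
      Root P: left subtree has 2 nodes {F, U}, right has 2 {C, Z}.
        Root F: left subtree has 0 nodes { }, right has 1 {U}.
        Root C: left subtree has 0 nodes { }, right has 1 {Z}.

B H X G U F Z C P E Q R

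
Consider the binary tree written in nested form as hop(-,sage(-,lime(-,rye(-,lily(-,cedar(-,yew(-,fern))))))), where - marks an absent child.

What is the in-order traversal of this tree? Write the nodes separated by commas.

In-order visits the left subtree, then the node, then the right subtree.
At hop: no left child.
Visit hop.
At hop: go right to sage.
  At sage: no left child.
  Visit sage.
  At sage: go right to lime.
    At lime: no left child.
    Visit lime.
    At lime: go right to rye.
      At rye: no left child.
      Visit rye.
      At rye: go right to lily.
        At lily: no left child.
        Visit lily.
        At lily: go right to cedar.
          At cedar: no left child.
          Visit cedar.
          At cedar: go right to yew.
            At yew: no left child.
            Visit yew.
            At yew: go right to fern.
              fern is a leaf — visit fern.

hop, sage, lime, rye, lily, cedar, yew, fern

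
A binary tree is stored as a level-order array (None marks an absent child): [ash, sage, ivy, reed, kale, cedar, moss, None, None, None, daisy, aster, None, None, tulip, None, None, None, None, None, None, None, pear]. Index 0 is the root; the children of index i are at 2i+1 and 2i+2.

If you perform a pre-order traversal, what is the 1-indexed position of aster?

9

Pre-order visits the node, then its left subtree, then its right subtree.
Visit ash.
At ash: go left to sage.
  Visit sage.
  At sage: go left to reed.
    reed is a leaf — visit reed.
  At sage: go right to kale.
    Visit kale.
    At kale: no left child.
    At kale: go right to daisy.
      Visit daisy.
      At daisy: no left child.
      At daisy: go right to pear.
        pear is a leaf — visit pear.
At ash: go right to ivy.
  Visit ivy.
  At ivy: go left to cedar.
    Visit cedar.
    At cedar: go left to aster.
      aster is a leaf — visit aster.
    At cedar: no right child.
  At ivy: go right to moss.
    Visit moss.
    At moss: no left child.
    At moss: go right to tulip.
      tulip is a leaf — visit tulip.
Full pre-order sequence: ash, sage, reed, kale, daisy, pear, ivy, cedar, aster, moss, tulip.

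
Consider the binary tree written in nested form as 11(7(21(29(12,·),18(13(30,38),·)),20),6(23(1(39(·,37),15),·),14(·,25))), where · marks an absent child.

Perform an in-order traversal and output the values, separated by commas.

In-order visits the left subtree, then the node, then the right subtree.
At 11: go left to 7.
  At 7: go left to 21.
    At 21: go left to 29.
      At 29: go left to 12.
        12 is a leaf — visit 12.
      Visit 29.
      At 29: no right child.
    Visit 21.
    At 21: go right to 18.
      At 18: go left to 13.
        At 13: go left to 30.
          30 is a leaf — visit 30.
        Visit 13.
        At 13: go right to 38.
          38 is a leaf — visit 38.
      Visit 18.
      At 18: no right child.
  Visit 7.
  At 7: go right to 20.
    20 is a leaf — visit 20.
Visit 11.
At 11: go right to 6.
  At 6: go left to 23.
    At 23: go left to 1.
      At 1: go left to 39.
        At 39: no left child.
        Visit 39.
        At 39: go right to 37.
          37 is a leaf — visit 37.
      Visit 1.
      At 1: go right to 15.
        15 is a leaf — visit 15.
    Visit 23.
    At 23: no right child.
  Visit 6.
  At 6: go right to 14.
    At 14: no left child.
    Visit 14.
    At 14: go right to 25.
      25 is a leaf — visit 25.

12, 29, 21, 30, 13, 38, 18, 7, 20, 11, 39, 37, 1, 15, 23, 6, 14, 25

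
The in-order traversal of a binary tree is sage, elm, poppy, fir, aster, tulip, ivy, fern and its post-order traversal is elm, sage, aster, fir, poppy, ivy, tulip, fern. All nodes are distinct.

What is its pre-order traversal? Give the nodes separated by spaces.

The last element of post-order is the root; it splits in-order into left and right subtrees.
Root fern: left subtree has 7 nodes {sage, elm, poppy, fir, aster, tulip, ivy}, right has 0 { }.
  Root tulip: left subtree has 5 nodes {sage, elm, poppy, fir, aster}, right has 1 {ivy}.
    Root poppy: left subtree has 2 nodes {sage, elm}, right has 2 {fir, aster}.
      Root sage: left subtree has 0 nodes { }, right has 1 {elm}.
      Root fir: left subtree has 0 nodes { }, right has 1 {aster}.

fern tulip poppy sage elm fir aster ivy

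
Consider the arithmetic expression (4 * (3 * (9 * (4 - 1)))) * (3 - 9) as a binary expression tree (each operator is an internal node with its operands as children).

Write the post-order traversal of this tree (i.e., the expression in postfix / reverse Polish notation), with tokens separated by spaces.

Post-order on an expression tree gives postfix notation: for each operator, emit left operand, right operand, then the operator.

4 3 9 4 1 - * * * 3 9 - *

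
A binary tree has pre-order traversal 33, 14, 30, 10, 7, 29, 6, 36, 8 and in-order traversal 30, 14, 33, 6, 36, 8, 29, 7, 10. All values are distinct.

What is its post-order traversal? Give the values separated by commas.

The first element of pre-order is the root; it splits in-order into left and right subtrees.
Root 33: left subtree has 2 nodes {30, 14}, right has 6 {6, 36, 8, 29, 7, 10}.
  Root 14: left subtree has 1 node {30}, right has 0 { }.
  Root 10: left subtree has 5 nodes {6, 36, 8, 29, 7}, right has 0 { }.
    Root 7: left subtree has 4 nodes {6, 36, 8, 29}, right has 0 { }.
      Root 29: left subtree has 3 nodes {6, 36, 8}, right has 0 { }.
        Root 6: left subtree has 0 nodes { }, right has 2 {36, 8}.
          Root 36: left subtree has 0 nodes { }, right has 1 {8}.

30, 14, 8, 36, 6, 29, 7, 10, 33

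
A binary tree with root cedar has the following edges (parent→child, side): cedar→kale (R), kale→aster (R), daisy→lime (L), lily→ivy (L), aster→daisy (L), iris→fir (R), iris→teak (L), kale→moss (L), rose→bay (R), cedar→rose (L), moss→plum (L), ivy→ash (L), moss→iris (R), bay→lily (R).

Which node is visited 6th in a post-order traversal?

Post-order visits the left subtree, then the right subtree, then the node.
At cedar: go left to rose.
  At rose: no left child.
  At rose: go right to bay.
    At bay: no left child.
    At bay: go right to lily.
      At lily: go left to ivy.
        At ivy: go left to ash.
          ash is a leaf — visit ash.
        At ivy: no right child.
        Visit ivy.
      At lily: no right child.
      Visit lily.
    Visit bay.
  Visit rose.
At cedar: go right to kale.
  At kale: go left to moss.
    At moss: go left to plum.
      plum is a leaf — visit plum.
    At moss: go right to iris.
      At iris: go left to teak.
        teak is a leaf — visit teak.
      At iris: go right to fir.
        fir is a leaf — visit fir.
      Visit iris.
    Visit moss.
  At kale: go right to aster.
    At aster: go left to daisy.
      At daisy: go left to lime.
        lime is a leaf — visit lime.
      At daisy: no right child.
      Visit daisy.
    At aster: no right child.
    Visit aster.
  Visit kale.
Visit cedar.
Full post-order sequence: ash, ivy, lily, bay, rose, plum, teak, fir, iris, moss, lime, daisy, aster, kale, cedar.

plum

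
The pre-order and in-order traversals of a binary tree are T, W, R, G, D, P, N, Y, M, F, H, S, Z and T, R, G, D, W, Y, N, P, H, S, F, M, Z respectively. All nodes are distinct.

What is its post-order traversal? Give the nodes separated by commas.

The first element of pre-order is the root; it splits in-order into left and right subtrees.
Root T: left subtree has 0 nodes { }, right has 12 {R, G, D, W, Y, N, P, H, S, F, M, Z}.
  Root W: left subtree has 3 nodes {R, G, D}, right has 8 {Y, N, P, H, S, F, M, Z}.
    Root R: left subtree has 0 nodes { }, right has 2 {G, D}.
      Root G: left subtree has 0 nodes { }, right has 1 {D}.
    Root P: left subtree has 2 nodes {Y, N}, right has 5 {H, S, F, M, Z}.
      Root N: left subtree has 1 node {Y}, right has 0 { }.
      Root M: left subtree has 3 nodes {H, S, F}, right has 1 {Z}.
        Root F: left subtree has 2 nodes {H, S}, right has 0 { }.
          Root H: left subtree has 0 nodes { }, right has 1 {S}.

D, G, R, Y, N, S, H, F, Z, M, P, W, T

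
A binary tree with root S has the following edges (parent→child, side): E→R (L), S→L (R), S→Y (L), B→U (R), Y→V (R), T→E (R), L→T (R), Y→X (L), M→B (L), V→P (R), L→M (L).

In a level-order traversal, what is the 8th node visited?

Level-order visits nodes level by level from the root, left to right within each level.
Level 0: S
Level 1: Y, L
Level 2: X, V, M, T
Level 3: P, B, E
Level 4: U, R
Full level-order sequence: S, Y, L, X, V, M, T, P, B, E, U, R.

P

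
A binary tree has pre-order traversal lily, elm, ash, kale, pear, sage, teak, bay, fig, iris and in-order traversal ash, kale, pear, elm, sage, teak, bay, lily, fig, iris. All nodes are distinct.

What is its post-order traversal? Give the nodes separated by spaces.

pear kale ash bay teak sage elm iris fig lily

The first element of pre-order is the root; it splits in-order into left and right subtrees.
Root lily: left subtree has 7 nodes {ash, kale, pear, elm, sage, teak, bay}, right has 2 {fig, iris}.
  Root elm: left subtree has 3 nodes {ash, kale, pear}, right has 3 {sage, teak, bay}.
    Root ash: left subtree has 0 nodes { }, right has 2 {kale, pear}.
      Root kale: left subtree has 0 nodes { }, right has 1 {pear}.
    Root sage: left subtree has 0 nodes { }, right has 2 {teak, bay}.
      Root teak: left subtree has 0 nodes { }, right has 1 {bay}.
  Root fig: left subtree has 0 nodes { }, right has 1 {iris}.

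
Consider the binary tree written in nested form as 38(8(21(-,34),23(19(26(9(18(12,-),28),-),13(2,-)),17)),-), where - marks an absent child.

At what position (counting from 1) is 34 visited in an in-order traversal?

2

In-order visits the left subtree, then the node, then the right subtree.
At 38: go left to 8.
  At 8: go left to 21.
    At 21: no left child.
    Visit 21.
    At 21: go right to 34.
      34 is a leaf — visit 34.
  Visit 8.
  At 8: go right to 23.
    At 23: go left to 19.
      At 19: go left to 26.
        At 26: go left to 9.
          At 9: go left to 18.
            At 18: go left to 12.
              12 is a leaf — visit 12.
            Visit 18.
            At 18: no right child.
          Visit 9.
          At 9: go right to 28.
            28 is a leaf — visit 28.
        Visit 26.
        At 26: no right child.
      Visit 19.
      At 19: go right to 13.
        At 13: go left to 2.
          2 is a leaf — visit 2.
        Visit 13.
        At 13: no right child.
    Visit 23.
    At 23: go right to 17.
      17 is a leaf — visit 17.
Visit 38.
At 38: no right child.
Full in-order sequence: 21, 34, 8, 12, 18, 9, 28, 26, 19, 2, 13, 23, 17, 38.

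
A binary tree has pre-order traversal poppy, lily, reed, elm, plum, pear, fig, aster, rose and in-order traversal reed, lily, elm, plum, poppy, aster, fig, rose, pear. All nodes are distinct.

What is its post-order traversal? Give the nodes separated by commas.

The first element of pre-order is the root; it splits in-order into left and right subtrees.
Root poppy: left subtree has 4 nodes {reed, lily, elm, plum}, right has 4 {aster, fig, rose, pear}.
  Root lily: left subtree has 1 node {reed}, right has 2 {elm, plum}.
    Root elm: left subtree has 0 nodes { }, right has 1 {plum}.
  Root pear: left subtree has 3 nodes {aster, fig, rose}, right has 0 { }.
    Root fig: left subtree has 1 node {aster}, right has 1 {rose}.

reed, plum, elm, lily, aster, rose, fig, pear, poppy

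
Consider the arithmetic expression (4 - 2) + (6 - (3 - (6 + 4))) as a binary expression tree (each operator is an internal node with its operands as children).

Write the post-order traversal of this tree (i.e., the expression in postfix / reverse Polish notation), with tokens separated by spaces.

Post-order on an expression tree gives postfix notation: for each operator, emit left operand, right operand, then the operator.

4 2 - 6 3 6 4 + - - +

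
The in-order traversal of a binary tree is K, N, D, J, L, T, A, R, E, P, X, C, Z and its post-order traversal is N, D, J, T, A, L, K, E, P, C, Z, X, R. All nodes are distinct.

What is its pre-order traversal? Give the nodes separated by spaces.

The last element of post-order is the root; it splits in-order into left and right subtrees.
Root R: left subtree has 7 nodes {K, N, D, J, L, T, A}, right has 5 {E, P, X, C, Z}.
  Root K: left subtree has 0 nodes { }, right has 6 {N, D, J, L, T, A}.
    Root L: left subtree has 3 nodes {N, D, J}, right has 2 {T, A}.
      Root J: left subtree has 2 nodes {N, D}, right has 0 { }.
        Root D: left subtree has 1 node {N}, right has 0 { }.
      Root A: left subtree has 1 node {T}, right has 0 { }.
  Root X: left subtree has 2 nodes {E, P}, right has 2 {C, Z}.
    Root P: left subtree has 1 node {E}, right has 0 { }.
    Root Z: left subtree has 1 node {C}, right has 0 { }.

R K L J D N A T X P E Z C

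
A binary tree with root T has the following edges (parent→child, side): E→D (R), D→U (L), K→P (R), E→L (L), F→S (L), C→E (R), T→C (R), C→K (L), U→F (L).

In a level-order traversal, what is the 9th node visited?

Level-order visits nodes level by level from the root, left to right within each level.
Level 0: T
Level 1: C
Level 2: K, E
Level 3: P, L, D
Level 4: U
Level 5: F
Level 6: S
Full level-order sequence: T, C, K, E, P, L, D, U, F, S.

F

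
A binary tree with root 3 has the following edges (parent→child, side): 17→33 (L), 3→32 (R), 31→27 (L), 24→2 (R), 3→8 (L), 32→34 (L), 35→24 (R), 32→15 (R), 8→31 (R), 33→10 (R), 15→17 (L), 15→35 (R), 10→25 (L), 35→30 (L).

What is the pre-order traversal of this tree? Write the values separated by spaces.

Pre-order visits the node, then its left subtree, then its right subtree.
Visit 3.
At 3: go left to 8.
  Visit 8.
  At 8: no left child.
  At 8: go right to 31.
    Visit 31.
    At 31: go left to 27.
      27 is a leaf — visit 27.
    At 31: no right child.
At 3: go right to 32.
  Visit 32.
  At 32: go left to 34.
    34 is a leaf — visit 34.
  At 32: go right to 15.
    Visit 15.
    At 15: go left to 17.
      Visit 17.
      At 17: go left to 33.
        Visit 33.
        At 33: no left child.
        At 33: go right to 10.
          Visit 10.
          At 10: go left to 25.
            25 is a leaf — visit 25.
          At 10: no right child.
      At 17: no right child.
    At 15: go right to 35.
      Visit 35.
      At 35: go left to 30.
        30 is a leaf — visit 30.
      At 35: go right to 24.
        Visit 24.
        At 24: no left child.
        At 24: go right to 2.
          2 is a leaf — visit 2.

3 8 31 27 32 34 15 17 33 10 25 35 30 24 2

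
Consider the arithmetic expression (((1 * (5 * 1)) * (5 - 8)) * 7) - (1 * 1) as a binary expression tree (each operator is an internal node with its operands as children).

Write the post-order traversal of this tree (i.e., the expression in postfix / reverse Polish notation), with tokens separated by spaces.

Post-order on an expression tree gives postfix notation: for each operator, emit left operand, right operand, then the operator.

1 5 1 * * 5 8 - * 7 * 1 1 * -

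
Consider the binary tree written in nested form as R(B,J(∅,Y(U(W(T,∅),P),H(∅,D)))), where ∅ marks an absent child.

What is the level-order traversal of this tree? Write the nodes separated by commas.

R, B, J, Y, U, H, W, P, D, T

Level-order visits nodes level by level from the root, left to right within each level.
Level 0: R
Level 1: B, J
Level 2: Y
Level 3: U, H
Level 4: W, P, D
Level 5: T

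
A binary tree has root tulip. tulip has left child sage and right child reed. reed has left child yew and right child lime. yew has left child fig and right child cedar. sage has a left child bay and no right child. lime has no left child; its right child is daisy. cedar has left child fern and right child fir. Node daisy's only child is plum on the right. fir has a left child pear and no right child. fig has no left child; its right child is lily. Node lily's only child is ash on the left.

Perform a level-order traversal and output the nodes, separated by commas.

tulip, sage, reed, bay, yew, lime, fig, cedar, daisy, lily, fern, fir, plum, ash, pear

Level-order visits nodes level by level from the root, left to right within each level.
Level 0: tulip
Level 1: sage, reed
Level 2: bay, yew, lime
Level 3: fig, cedar, daisy
Level 4: lily, fern, fir, plum
Level 5: ash, pear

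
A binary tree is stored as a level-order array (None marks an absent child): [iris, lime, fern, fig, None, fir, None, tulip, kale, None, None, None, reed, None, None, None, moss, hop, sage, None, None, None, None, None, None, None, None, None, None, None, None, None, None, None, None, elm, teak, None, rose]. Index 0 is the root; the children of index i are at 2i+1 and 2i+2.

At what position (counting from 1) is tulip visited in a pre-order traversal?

4

Pre-order visits the node, then its left subtree, then its right subtree.
Visit iris.
At iris: go left to lime.
  Visit lime.
  At lime: go left to fig.
    Visit fig.
    At fig: go left to tulip.
      Visit tulip.
      At tulip: no left child.
      At tulip: go right to moss.
        moss is a leaf — visit moss.
    At fig: go right to kale.
      Visit kale.
      At kale: go left to hop.
        Visit hop.
        At hop: go left to elm.
          elm is a leaf — visit elm.
        At hop: go right to teak.
          teak is a leaf — visit teak.
      At kale: go right to sage.
        Visit sage.
        At sage: no left child.
        At sage: go right to rose.
          rose is a leaf — visit rose.
  At lime: no right child.
At iris: go right to fern.
  Visit fern.
  At fern: go left to fir.
    Visit fir.
    At fir: no left child.
    At fir: go right to reed.
      reed is a leaf — visit reed.
  At fern: no right child.
Full pre-order sequence: iris, lime, fig, tulip, moss, kale, hop, elm, teak, sage, rose, fern, fir, reed.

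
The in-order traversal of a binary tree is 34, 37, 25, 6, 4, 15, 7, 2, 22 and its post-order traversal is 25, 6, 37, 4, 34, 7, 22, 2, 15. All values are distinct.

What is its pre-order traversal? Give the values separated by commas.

15, 34, 4, 37, 6, 25, 2, 7, 22

The last element of post-order is the root; it splits in-order into left and right subtrees.
Root 15: left subtree has 5 nodes {34, 37, 25, 6, 4}, right has 3 {7, 2, 22}.
  Root 34: left subtree has 0 nodes { }, right has 4 {37, 25, 6, 4}.
    Root 4: left subtree has 3 nodes {37, 25, 6}, right has 0 { }.
      Root 37: left subtree has 0 nodes { }, right has 2 {25, 6}.
        Root 6: left subtree has 1 node {25}, right has 0 { }.
  Root 2: left subtree has 1 node {7}, right has 1 {22}.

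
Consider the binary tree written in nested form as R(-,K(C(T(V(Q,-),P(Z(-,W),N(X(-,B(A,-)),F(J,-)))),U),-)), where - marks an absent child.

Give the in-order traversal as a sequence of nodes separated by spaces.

R Q V T Z W P X A B N J F C U K

In-order visits the left subtree, then the node, then the right subtree.
At R: no left child.
Visit R.
At R: go right to K.
  At K: go left to C.
    At C: go left to T.
      At T: go left to V.
        At V: go left to Q.
          Q is a leaf — visit Q.
        Visit V.
        At V: no right child.
      Visit T.
      At T: go right to P.
        At P: go left to Z.
          At Z: no left child.
          Visit Z.
          At Z: go right to W.
            W is a leaf — visit W.
        Visit P.
        At P: go right to N.
          At N: go left to X.
            At X: no left child.
            Visit X.
            At X: go right to B.
              At B: go left to A.
                A is a leaf — visit A.
              Visit B.
              At B: no right child.
          Visit N.
          At N: go right to F.
            At F: go left to J.
              J is a leaf — visit J.
            Visit F.
            At F: no right child.
    Visit C.
    At C: go right to U.
      U is a leaf — visit U.
  Visit K.
  At K: no right child.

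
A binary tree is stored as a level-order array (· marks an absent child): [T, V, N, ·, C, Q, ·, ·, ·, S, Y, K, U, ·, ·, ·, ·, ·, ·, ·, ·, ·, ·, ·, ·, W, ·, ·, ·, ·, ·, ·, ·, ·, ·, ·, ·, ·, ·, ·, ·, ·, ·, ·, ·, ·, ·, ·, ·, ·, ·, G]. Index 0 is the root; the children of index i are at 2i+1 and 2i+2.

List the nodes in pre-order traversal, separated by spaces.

Pre-order visits the node, then its left subtree, then its right subtree.
Visit T.
At T: go left to V.
  Visit V.
  At V: no left child.
  At V: go right to C.
    Visit C.
    At C: go left to S.
      S is a leaf — visit S.
    At C: go right to Y.
      Y is a leaf — visit Y.
At T: go right to N.
  Visit N.
  At N: go left to Q.
    Visit Q.
    At Q: go left to K.
      K is a leaf — visit K.
    At Q: go right to U.
      Visit U.
      At U: go left to W.
        Visit W.
        At W: go left to G.
          G is a leaf — visit G.
        At W: no right child.
      At U: no right child.
  At N: no right child.

T V C S Y N Q K U W G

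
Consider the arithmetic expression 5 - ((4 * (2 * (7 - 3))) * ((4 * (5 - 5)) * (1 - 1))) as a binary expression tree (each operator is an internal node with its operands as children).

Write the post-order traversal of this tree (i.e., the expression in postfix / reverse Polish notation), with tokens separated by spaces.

5 4 2 7 3 - * * 4 5 5 - * 1 1 - * * -

Post-order on an expression tree gives postfix notation: for each operator, emit left operand, right operand, then the operator.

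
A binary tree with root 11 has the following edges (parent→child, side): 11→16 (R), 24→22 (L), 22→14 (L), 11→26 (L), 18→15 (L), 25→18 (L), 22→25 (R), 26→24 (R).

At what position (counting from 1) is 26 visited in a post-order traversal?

7

Post-order visits the left subtree, then the right subtree, then the node.
At 11: go left to 26.
  At 26: no left child.
  At 26: go right to 24.
    At 24: go left to 22.
      At 22: go left to 14.
        14 is a leaf — visit 14.
      At 22: go right to 25.
        At 25: go left to 18.
          At 18: go left to 15.
            15 is a leaf — visit 15.
          At 18: no right child.
          Visit 18.
        At 25: no right child.
        Visit 25.
      Visit 22.
    At 24: no right child.
    Visit 24.
  Visit 26.
At 11: go right to 16.
  16 is a leaf — visit 16.
Visit 11.
Full post-order sequence: 14, 15, 18, 25, 22, 24, 26, 16, 11.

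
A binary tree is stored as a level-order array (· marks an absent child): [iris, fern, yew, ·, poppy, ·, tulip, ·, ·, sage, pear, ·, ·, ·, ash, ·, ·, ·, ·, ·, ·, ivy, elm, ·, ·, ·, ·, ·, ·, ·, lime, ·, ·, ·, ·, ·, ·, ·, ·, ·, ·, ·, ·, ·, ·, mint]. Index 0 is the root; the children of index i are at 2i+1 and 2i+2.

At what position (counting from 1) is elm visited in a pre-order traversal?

7

Pre-order visits the node, then its left subtree, then its right subtree.
Visit iris.
At iris: go left to fern.
  Visit fern.
  At fern: no left child.
  At fern: go right to poppy.
    Visit poppy.
    At poppy: go left to sage.
      sage is a leaf — visit sage.
    At poppy: go right to pear.
      Visit pear.
      At pear: go left to ivy.
        ivy is a leaf — visit ivy.
      At pear: go right to elm.
        Visit elm.
        At elm: go left to mint.
          mint is a leaf — visit mint.
        At elm: no right child.
At iris: go right to yew.
  Visit yew.
  At yew: no left child.
  At yew: go right to tulip.
    Visit tulip.
    At tulip: no left child.
    At tulip: go right to ash.
      Visit ash.
      At ash: no left child.
      At ash: go right to lime.
        lime is a leaf — visit lime.
Full pre-order sequence: iris, fern, poppy, sage, pear, ivy, elm, mint, yew, tulip, ash, lime.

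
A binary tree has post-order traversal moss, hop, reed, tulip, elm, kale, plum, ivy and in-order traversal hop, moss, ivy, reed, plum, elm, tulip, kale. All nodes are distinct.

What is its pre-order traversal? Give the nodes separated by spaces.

ivy hop moss plum reed kale elm tulip

The last element of post-order is the root; it splits in-order into left and right subtrees.
Root ivy: left subtree has 2 nodes {hop, moss}, right has 5 {reed, plum, elm, tulip, kale}.
  Root hop: left subtree has 0 nodes { }, right has 1 {moss}.
  Root plum: left subtree has 1 node {reed}, right has 3 {elm, tulip, kale}.
    Root kale: left subtree has 2 nodes {elm, tulip}, right has 0 { }.
      Root elm: left subtree has 0 nodes { }, right has 1 {tulip}.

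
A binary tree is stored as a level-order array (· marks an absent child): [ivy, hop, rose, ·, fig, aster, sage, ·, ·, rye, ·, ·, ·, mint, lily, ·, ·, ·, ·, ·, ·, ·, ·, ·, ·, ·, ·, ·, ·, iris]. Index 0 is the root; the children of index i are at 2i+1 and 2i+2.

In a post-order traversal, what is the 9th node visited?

Post-order visits the left subtree, then the right subtree, then the node.
At ivy: go left to hop.
  At hop: no left child.
  At hop: go right to fig.
    At fig: go left to rye.
      rye is a leaf — visit rye.
    At fig: no right child.
    Visit fig.
  Visit hop.
At ivy: go right to rose.
  At rose: go left to aster.
    aster is a leaf — visit aster.
  At rose: go right to sage.
    At sage: go left to mint.
      mint is a leaf — visit mint.
    At sage: go right to lily.
      At lily: go left to iris.
        iris is a leaf — visit iris.
      At lily: no right child.
      Visit lily.
    Visit sage.
  Visit rose.
Visit ivy.
Full post-order sequence: rye, fig, hop, aster, mint, iris, lily, sage, rose, ivy.

rose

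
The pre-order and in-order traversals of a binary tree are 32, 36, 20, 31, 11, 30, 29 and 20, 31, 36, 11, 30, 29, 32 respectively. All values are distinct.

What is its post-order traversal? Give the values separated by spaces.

31 20 29 30 11 36 32

The first element of pre-order is the root; it splits in-order into left and right subtrees.
Root 32: left subtree has 6 nodes {20, 31, 36, 11, 30, 29}, right has 0 { }.
  Root 36: left subtree has 2 nodes {20, 31}, right has 3 {11, 30, 29}.
    Root 20: left subtree has 0 nodes { }, right has 1 {31}.
    Root 11: left subtree has 0 nodes { }, right has 2 {30, 29}.
      Root 30: left subtree has 0 nodes { }, right has 1 {29}.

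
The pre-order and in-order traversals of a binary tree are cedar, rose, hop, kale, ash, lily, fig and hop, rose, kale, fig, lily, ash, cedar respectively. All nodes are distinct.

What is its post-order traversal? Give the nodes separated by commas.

The first element of pre-order is the root; it splits in-order into left and right subtrees.
Root cedar: left subtree has 6 nodes {hop, rose, kale, fig, lily, ash}, right has 0 { }.
  Root rose: left subtree has 1 node {hop}, right has 4 {kale, fig, lily, ash}.
    Root kale: left subtree has 0 nodes { }, right has 3 {fig, lily, ash}.
      Root ash: left subtree has 2 nodes {fig, lily}, right has 0 { }.
        Root lily: left subtree has 1 node {fig}, right has 0 { }.

hop, fig, lily, ash, kale, rose, cedar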